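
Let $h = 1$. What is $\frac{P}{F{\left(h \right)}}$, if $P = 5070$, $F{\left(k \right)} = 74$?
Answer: $\frac{2535}{37} \approx 68.514$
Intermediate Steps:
$\frac{P}{F{\left(h \right)}} = \frac{5070}{74} = 5070 \cdot \frac{1}{74} = \frac{2535}{37}$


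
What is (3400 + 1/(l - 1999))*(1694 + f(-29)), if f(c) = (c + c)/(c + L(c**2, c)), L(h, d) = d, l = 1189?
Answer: 311201887/54 ≈ 5.7630e+6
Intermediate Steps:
f(c) = 1 (f(c) = (c + c)/(c + c) = (2*c)/((2*c)) = (2*c)*(1/(2*c)) = 1)
(3400 + 1/(l - 1999))*(1694 + f(-29)) = (3400 + 1/(1189 - 1999))*(1694 + 1) = (3400 + 1/(-810))*1695 = (3400 - 1/810)*1695 = (2753999/810)*1695 = 311201887/54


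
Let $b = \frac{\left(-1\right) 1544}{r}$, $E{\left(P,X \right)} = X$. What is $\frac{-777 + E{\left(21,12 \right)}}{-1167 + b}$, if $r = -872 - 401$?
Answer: $\frac{973845}{1484047} \approx 0.65621$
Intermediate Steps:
$r = -1273$ ($r = -872 - 401 = -1273$)
$b = \frac{1544}{1273}$ ($b = \frac{\left(-1\right) 1544}{-1273} = \left(-1544\right) \left(- \frac{1}{1273}\right) = \frac{1544}{1273} \approx 1.2129$)
$\frac{-777 + E{\left(21,12 \right)}}{-1167 + b} = \frac{-777 + 12}{-1167 + \frac{1544}{1273}} = - \frac{765}{- \frac{1484047}{1273}} = \left(-765\right) \left(- \frac{1273}{1484047}\right) = \frac{973845}{1484047}$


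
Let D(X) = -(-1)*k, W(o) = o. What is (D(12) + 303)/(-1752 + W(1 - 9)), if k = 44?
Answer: -347/1760 ≈ -0.19716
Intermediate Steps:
D(X) = 44 (D(X) = -(-1)*44 = -1*(-44) = 44)
(D(12) + 303)/(-1752 + W(1 - 9)) = (44 + 303)/(-1752 + (1 - 9)) = 347/(-1752 - 8) = 347/(-1760) = 347*(-1/1760) = -347/1760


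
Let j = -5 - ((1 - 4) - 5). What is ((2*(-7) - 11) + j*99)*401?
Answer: 109072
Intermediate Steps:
j = 3 (j = -5 - (-3 - 5) = -5 - 1*(-8) = -5 + 8 = 3)
((2*(-7) - 11) + j*99)*401 = ((2*(-7) - 11) + 3*99)*401 = ((-14 - 11) + 297)*401 = (-25 + 297)*401 = 272*401 = 109072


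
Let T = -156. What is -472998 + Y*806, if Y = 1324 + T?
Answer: 468410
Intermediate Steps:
Y = 1168 (Y = 1324 - 156 = 1168)
-472998 + Y*806 = -472998 + 1168*806 = -472998 + 941408 = 468410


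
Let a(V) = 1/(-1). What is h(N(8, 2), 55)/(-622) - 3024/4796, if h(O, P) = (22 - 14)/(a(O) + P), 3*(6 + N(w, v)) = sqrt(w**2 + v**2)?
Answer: -6350530/10068003 ≈ -0.63076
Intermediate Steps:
a(V) = -1
N(w, v) = -6 + sqrt(v**2 + w**2)/3 (N(w, v) = -6 + sqrt(w**2 + v**2)/3 = -6 + sqrt(v**2 + w**2)/3)
h(O, P) = 8/(-1 + P) (h(O, P) = (22 - 14)/(-1 + P) = 8/(-1 + P))
h(N(8, 2), 55)/(-622) - 3024/4796 = (8/(-1 + 55))/(-622) - 3024/4796 = (8/54)*(-1/622) - 3024*1/4796 = (8*(1/54))*(-1/622) - 756/1199 = (4/27)*(-1/622) - 756/1199 = -2/8397 - 756/1199 = -6350530/10068003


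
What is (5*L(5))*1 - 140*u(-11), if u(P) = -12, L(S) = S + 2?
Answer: 1715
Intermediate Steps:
L(S) = 2 + S
(5*L(5))*1 - 140*u(-11) = (5*(2 + 5))*1 - 140*(-12) = (5*7)*1 + 1680 = 35*1 + 1680 = 35 + 1680 = 1715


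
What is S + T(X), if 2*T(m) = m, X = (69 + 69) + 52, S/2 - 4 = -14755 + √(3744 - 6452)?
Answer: -29407 + 4*I*√677 ≈ -29407.0 + 104.08*I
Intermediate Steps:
S = -29502 + 4*I*√677 (S = 8 + 2*(-14755 + √(3744 - 6452)) = 8 + 2*(-14755 + √(-2708)) = 8 + 2*(-14755 + 2*I*√677) = 8 + (-29510 + 4*I*√677) = -29502 + 4*I*√677 ≈ -29502.0 + 104.08*I)
X = 190 (X = 138 + 52 = 190)
T(m) = m/2
S + T(X) = (-29502 + 4*I*√677) + (½)*190 = (-29502 + 4*I*√677) + 95 = -29407 + 4*I*√677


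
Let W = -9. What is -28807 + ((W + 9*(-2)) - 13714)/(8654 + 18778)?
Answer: -790247365/27432 ≈ -28808.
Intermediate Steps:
-28807 + ((W + 9*(-2)) - 13714)/(8654 + 18778) = -28807 + ((-9 + 9*(-2)) - 13714)/(8654 + 18778) = -28807 + ((-9 - 18) - 13714)/27432 = -28807 + (-27 - 13714)*(1/27432) = -28807 - 13741*1/27432 = -28807 - 13741/27432 = -790247365/27432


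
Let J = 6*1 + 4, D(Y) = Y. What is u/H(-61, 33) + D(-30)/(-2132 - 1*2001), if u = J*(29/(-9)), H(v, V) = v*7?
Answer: 1313860/15883119 ≈ 0.082721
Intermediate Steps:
H(v, V) = 7*v
J = 10 (J = 6 + 4 = 10)
u = -290/9 (u = 10*(29/(-9)) = 10*(29*(-1/9)) = 10*(-29/9) = -290/9 ≈ -32.222)
u/H(-61, 33) + D(-30)/(-2132 - 1*2001) = -290/(9*(7*(-61))) - 30/(-2132 - 1*2001) = -290/9/(-427) - 30/(-2132 - 2001) = -290/9*(-1/427) - 30/(-4133) = 290/3843 - 30*(-1/4133) = 290/3843 + 30/4133 = 1313860/15883119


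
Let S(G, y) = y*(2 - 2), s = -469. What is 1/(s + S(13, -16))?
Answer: -1/469 ≈ -0.0021322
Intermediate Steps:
S(G, y) = 0 (S(G, y) = y*0 = 0)
1/(s + S(13, -16)) = 1/(-469 + 0) = 1/(-469) = -1/469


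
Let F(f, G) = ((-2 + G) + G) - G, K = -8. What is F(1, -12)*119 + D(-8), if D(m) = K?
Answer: -1674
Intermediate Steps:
D(m) = -8
F(f, G) = -2 + G (F(f, G) = (-2 + 2*G) - G = -2 + G)
F(1, -12)*119 + D(-8) = (-2 - 12)*119 - 8 = -14*119 - 8 = -1666 - 8 = -1674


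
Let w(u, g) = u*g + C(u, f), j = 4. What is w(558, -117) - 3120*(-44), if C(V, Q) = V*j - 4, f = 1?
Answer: 74222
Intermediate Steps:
C(V, Q) = -4 + 4*V (C(V, Q) = V*4 - 4 = 4*V - 4 = -4 + 4*V)
w(u, g) = -4 + 4*u + g*u (w(u, g) = u*g + (-4 + 4*u) = g*u + (-4 + 4*u) = -4 + 4*u + g*u)
w(558, -117) - 3120*(-44) = (-4 + 4*558 - 117*558) - 3120*(-44) = (-4 + 2232 - 65286) + 137280 = -63058 + 137280 = 74222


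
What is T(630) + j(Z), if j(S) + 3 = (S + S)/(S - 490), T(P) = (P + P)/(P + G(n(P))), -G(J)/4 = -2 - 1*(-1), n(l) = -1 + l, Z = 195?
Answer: -43665/18703 ≈ -2.3347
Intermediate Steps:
G(J) = 4 (G(J) = -4*(-2 - 1*(-1)) = -4*(-2 + 1) = -4*(-1) = 4)
T(P) = 2*P/(4 + P) (T(P) = (P + P)/(P + 4) = (2*P)/(4 + P) = 2*P/(4 + P))
j(S) = -3 + 2*S/(-490 + S) (j(S) = -3 + (S + S)/(S - 490) = -3 + (2*S)/(-490 + S) = -3 + 2*S/(-490 + S))
T(630) + j(Z) = 2*630/(4 + 630) + (1470 - 1*195)/(-490 + 195) = 2*630/634 + (1470 - 195)/(-295) = 2*630*(1/634) - 1/295*1275 = 630/317 - 255/59 = -43665/18703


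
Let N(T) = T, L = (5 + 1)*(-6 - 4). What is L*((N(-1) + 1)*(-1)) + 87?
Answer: 87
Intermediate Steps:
L = -60 (L = 6*(-10) = -60)
L*((N(-1) + 1)*(-1)) + 87 = -60*(-1 + 1)*(-1) + 87 = -0*(-1) + 87 = -60*0 + 87 = 0 + 87 = 87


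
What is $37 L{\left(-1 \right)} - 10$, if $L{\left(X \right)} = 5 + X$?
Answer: $138$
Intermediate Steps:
$37 L{\left(-1 \right)} - 10 = 37 \left(5 - 1\right) - 10 = 37 \cdot 4 - 10 = 148 - 10 = 138$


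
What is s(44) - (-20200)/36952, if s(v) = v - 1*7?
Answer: 173428/4619 ≈ 37.547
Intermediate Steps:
s(v) = -7 + v (s(v) = v - 7 = -7 + v)
s(44) - (-20200)/36952 = (-7 + 44) - (-20200)/36952 = 37 - (-20200)/36952 = 37 - 1*(-2525/4619) = 37 + 2525/4619 = 173428/4619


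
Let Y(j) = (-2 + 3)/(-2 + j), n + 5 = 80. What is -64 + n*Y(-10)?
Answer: -281/4 ≈ -70.250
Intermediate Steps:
n = 75 (n = -5 + 80 = 75)
Y(j) = 1/(-2 + j)
-64 + n*Y(-10) = -64 + 75/(-2 - 10) = -64 + 75/(-12) = -64 + 75*(-1/12) = -64 - 25/4 = -281/4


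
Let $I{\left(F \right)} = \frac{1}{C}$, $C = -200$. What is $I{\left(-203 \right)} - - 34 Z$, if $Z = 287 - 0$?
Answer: $\frac{1951599}{200} \approx 9758.0$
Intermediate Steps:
$Z = 287$ ($Z = 287 + 0 = 287$)
$I{\left(F \right)} = - \frac{1}{200}$ ($I{\left(F \right)} = \frac{1}{-200} = - \frac{1}{200}$)
$I{\left(-203 \right)} - - 34 Z = - \frac{1}{200} - \left(-34\right) 287 = - \frac{1}{200} - -9758 = - \frac{1}{200} + 9758 = \frac{1951599}{200}$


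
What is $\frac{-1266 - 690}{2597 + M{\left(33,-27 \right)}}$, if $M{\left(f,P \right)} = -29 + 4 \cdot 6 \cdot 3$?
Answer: $- \frac{163}{220} \approx -0.74091$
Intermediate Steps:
$M{\left(f,P \right)} = 43$ ($M{\left(f,P \right)} = -29 + 24 \cdot 3 = -29 + 72 = 43$)
$\frac{-1266 - 690}{2597 + M{\left(33,-27 \right)}} = \frac{-1266 - 690}{2597 + 43} = - \frac{1956}{2640} = \left(-1956\right) \frac{1}{2640} = - \frac{163}{220}$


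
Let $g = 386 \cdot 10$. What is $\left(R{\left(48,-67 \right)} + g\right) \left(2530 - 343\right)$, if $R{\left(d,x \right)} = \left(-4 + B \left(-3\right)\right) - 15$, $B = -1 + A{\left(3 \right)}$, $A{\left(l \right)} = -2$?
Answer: $8419950$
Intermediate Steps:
$B = -3$ ($B = -1 - 2 = -3$)
$g = 3860$
$R{\left(d,x \right)} = -10$ ($R{\left(d,x \right)} = \left(-4 - -9\right) - 15 = \left(-4 + 9\right) - 15 = 5 - 15 = -10$)
$\left(R{\left(48,-67 \right)} + g\right) \left(2530 - 343\right) = \left(-10 + 3860\right) \left(2530 - 343\right) = 3850 \left(2530 + \left(-2096 + 1753\right)\right) = 3850 \left(2530 - 343\right) = 3850 \cdot 2187 = 8419950$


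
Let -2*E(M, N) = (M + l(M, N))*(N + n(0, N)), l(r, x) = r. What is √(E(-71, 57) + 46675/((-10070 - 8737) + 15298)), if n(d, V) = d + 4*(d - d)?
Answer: 2*√102618298/319 ≈ 63.511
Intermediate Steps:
n(d, V) = d (n(d, V) = d + 4*0 = d + 0 = d)
E(M, N) = -M*N (E(M, N) = -(M + M)*(N + 0)/2 = -2*M*N/2 = -M*N)
√(E(-71, 57) + 46675/((-10070 - 8737) + 15298)) = √(-1*(-71)*57 + 46675/((-10070 - 8737) + 15298)) = √(4047 + 46675/(-18807 + 15298)) = √(4047 + 46675/(-3509)) = √(4047 + 46675*(-1/3509)) = √(4047 - 46675/3509) = √(14154248/3509) = 2*√102618298/319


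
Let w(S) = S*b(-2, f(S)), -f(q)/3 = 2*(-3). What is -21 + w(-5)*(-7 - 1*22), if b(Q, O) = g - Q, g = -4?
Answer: -311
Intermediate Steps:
f(q) = 18 (f(q) = -6*(-3) = -3*(-6) = 18)
b(Q, O) = -4 - Q
w(S) = -2*S (w(S) = S*(-4 - 1*(-2)) = S*(-4 + 2) = S*(-2) = -2*S)
-21 + w(-5)*(-7 - 1*22) = -21 + (-2*(-5))*(-7 - 1*22) = -21 + 10*(-7 - 22) = -21 + 10*(-29) = -21 - 290 = -311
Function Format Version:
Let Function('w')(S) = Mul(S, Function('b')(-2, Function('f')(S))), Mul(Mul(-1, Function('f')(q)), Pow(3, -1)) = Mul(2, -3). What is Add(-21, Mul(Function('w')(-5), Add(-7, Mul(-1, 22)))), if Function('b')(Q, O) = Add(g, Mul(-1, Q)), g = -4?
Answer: -311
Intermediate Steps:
Function('f')(q) = 18 (Function('f')(q) = Mul(-3, Mul(2, -3)) = Mul(-3, -6) = 18)
Function('b')(Q, O) = Add(-4, Mul(-1, Q))
Function('w')(S) = Mul(-2, S) (Function('w')(S) = Mul(S, Add(-4, Mul(-1, -2))) = Mul(S, Add(-4, 2)) = Mul(S, -2) = Mul(-2, S))
Add(-21, Mul(Function('w')(-5), Add(-7, Mul(-1, 22)))) = Add(-21, Mul(Mul(-2, -5), Add(-7, Mul(-1, 22)))) = Add(-21, Mul(10, Add(-7, -22))) = Add(-21, Mul(10, -29)) = Add(-21, -290) = -311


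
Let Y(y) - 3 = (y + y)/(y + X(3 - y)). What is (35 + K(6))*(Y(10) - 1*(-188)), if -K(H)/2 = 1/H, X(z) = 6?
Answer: 19994/3 ≈ 6664.7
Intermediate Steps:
K(H) = -2/H
Y(y) = 3 + 2*y/(6 + y) (Y(y) = 3 + (y + y)/(y + 6) = 3 + (2*y)/(6 + y) = 3 + 2*y/(6 + y))
(35 + K(6))*(Y(10) - 1*(-188)) = (35 - 2/6)*((18 + 5*10)/(6 + 10) - 1*(-188)) = (35 - 2*1/6)*((18 + 50)/16 + 188) = (35 - 1/3)*((1/16)*68 + 188) = 104*(17/4 + 188)/3 = (104/3)*(769/4) = 19994/3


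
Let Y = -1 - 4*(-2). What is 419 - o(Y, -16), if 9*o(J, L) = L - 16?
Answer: 3803/9 ≈ 422.56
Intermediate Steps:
Y = 7 (Y = -1 + 8 = 7)
o(J, L) = -16/9 + L/9 (o(J, L) = (L - 16)/9 = (-16 + L)/9 = -16/9 + L/9)
419 - o(Y, -16) = 419 - (-16/9 + (⅑)*(-16)) = 419 - (-16/9 - 16/9) = 419 - 1*(-32/9) = 419 + 32/9 = 3803/9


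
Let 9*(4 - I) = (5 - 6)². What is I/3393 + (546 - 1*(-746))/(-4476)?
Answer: -3274762/11390301 ≈ -0.28750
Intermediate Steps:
I = 35/9 (I = 4 - (5 - 6)²/9 = 4 - ⅑*(-1)² = 4 - ⅑*1 = 4 - ⅑ = 35/9 ≈ 3.8889)
I/3393 + (546 - 1*(-746))/(-4476) = (35/9)/3393 + (546 - 1*(-746))/(-4476) = (35/9)*(1/3393) + (546 + 746)*(-1/4476) = 35/30537 + 1292*(-1/4476) = 35/30537 - 323/1119 = -3274762/11390301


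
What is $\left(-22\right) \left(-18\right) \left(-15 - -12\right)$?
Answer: $-1188$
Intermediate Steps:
$\left(-22\right) \left(-18\right) \left(-15 - -12\right) = 396 \left(-15 + 12\right) = 396 \left(-3\right) = -1188$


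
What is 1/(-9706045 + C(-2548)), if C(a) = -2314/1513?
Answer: -17/165002791 ≈ -1.0303e-7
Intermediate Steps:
C(a) = -26/17 (C(a) = -2314*1/1513 = -26/17)
1/(-9706045 + C(-2548)) = 1/(-9706045 - 26/17) = 1/(-165002791/17) = -17/165002791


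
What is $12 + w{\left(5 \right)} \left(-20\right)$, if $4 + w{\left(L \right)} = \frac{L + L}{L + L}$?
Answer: $72$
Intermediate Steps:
$w{\left(L \right)} = -3$ ($w{\left(L \right)} = -4 + \frac{L + L}{L + L} = -4 + \frac{2 L}{2 L} = -4 + 2 L \frac{1}{2 L} = -4 + 1 = -3$)
$12 + w{\left(5 \right)} \left(-20\right) = 12 - -60 = 12 + 60 = 72$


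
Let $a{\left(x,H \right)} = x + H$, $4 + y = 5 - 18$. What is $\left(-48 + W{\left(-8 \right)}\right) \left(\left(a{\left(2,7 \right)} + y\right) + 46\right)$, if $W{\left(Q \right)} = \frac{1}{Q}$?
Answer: $- \frac{7315}{4} \approx -1828.8$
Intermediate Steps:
$y = -17$ ($y = -4 + \left(5 - 18\right) = -4 - 13 = -17$)
$a{\left(x,H \right)} = H + x$
$\left(-48 + W{\left(-8 \right)}\right) \left(\left(a{\left(2,7 \right)} + y\right) + 46\right) = \left(-48 + \frac{1}{-8}\right) \left(\left(\left(7 + 2\right) - 17\right) + 46\right) = \left(-48 - \frac{1}{8}\right) \left(\left(9 - 17\right) + 46\right) = - \frac{385 \left(-8 + 46\right)}{8} = \left(- \frac{385}{8}\right) 38 = - \frac{7315}{4}$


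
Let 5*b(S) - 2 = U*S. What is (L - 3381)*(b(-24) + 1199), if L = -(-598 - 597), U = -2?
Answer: -2642874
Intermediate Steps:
b(S) = ⅖ - 2*S/5 (b(S) = ⅖ + (-2*S)/5 = ⅖ - 2*S/5)
L = 1195 (L = -1*(-1195) = 1195)
(L - 3381)*(b(-24) + 1199) = (1195 - 3381)*((⅖ - ⅖*(-24)) + 1199) = -2186*((⅖ + 48/5) + 1199) = -2186*(10 + 1199) = -2186*1209 = -2642874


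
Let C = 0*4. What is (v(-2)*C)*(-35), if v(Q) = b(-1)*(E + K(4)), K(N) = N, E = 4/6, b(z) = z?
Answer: 0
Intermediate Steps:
E = ⅔ (E = 4*(⅙) = ⅔ ≈ 0.66667)
v(Q) = -14/3 (v(Q) = -(⅔ + 4) = -1*14/3 = -14/3)
C = 0
(v(-2)*C)*(-35) = -14/3*0*(-35) = 0*(-35) = 0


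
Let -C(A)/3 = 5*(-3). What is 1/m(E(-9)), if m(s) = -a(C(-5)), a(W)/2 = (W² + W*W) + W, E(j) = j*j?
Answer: -1/8190 ≈ -0.00012210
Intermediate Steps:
E(j) = j²
C(A) = 45 (C(A) = -15*(-3) = -3*(-15) = 45)
a(W) = 2*W + 4*W² (a(W) = 2*((W² + W*W) + W) = 2*((W² + W²) + W) = 2*(2*W² + W) = 2*(W + 2*W²) = 2*W + 4*W²)
m(s) = -8190 (m(s) = -2*45*(1 + 2*45) = -2*45*(1 + 90) = -2*45*91 = -1*8190 = -8190)
1/m(E(-9)) = 1/(-8190) = -1/8190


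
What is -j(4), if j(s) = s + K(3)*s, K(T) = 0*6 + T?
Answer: -16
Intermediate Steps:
K(T) = T (K(T) = 0 + T = T)
j(s) = 4*s (j(s) = s + 3*s = 4*s)
-j(4) = -4*4 = -1*16 = -16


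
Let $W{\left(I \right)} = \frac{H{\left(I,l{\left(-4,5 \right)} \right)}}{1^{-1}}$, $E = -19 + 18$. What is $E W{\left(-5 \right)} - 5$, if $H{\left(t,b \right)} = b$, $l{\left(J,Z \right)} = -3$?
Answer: $-2$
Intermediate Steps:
$E = -1$
$W{\left(I \right)} = -3$ ($W{\left(I \right)} = - \frac{3}{1^{-1}} = - \frac{3}{1} = \left(-3\right) 1 = -3$)
$E W{\left(-5 \right)} - 5 = \left(-1\right) \left(-3\right) - 5 = 3 - 5 = -2$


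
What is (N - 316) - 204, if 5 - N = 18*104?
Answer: -2387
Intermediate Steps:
N = -1867 (N = 5 - 18*104 = 5 - 1*1872 = 5 - 1872 = -1867)
(N - 316) - 204 = (-1867 - 316) - 204 = -2183 - 204 = -2387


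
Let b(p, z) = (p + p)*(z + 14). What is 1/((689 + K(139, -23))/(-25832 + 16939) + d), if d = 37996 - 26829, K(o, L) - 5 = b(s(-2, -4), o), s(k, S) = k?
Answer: 8893/99308049 ≈ 8.9550e-5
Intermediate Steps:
b(p, z) = 2*p*(14 + z) (b(p, z) = (2*p)*(14 + z) = 2*p*(14 + z))
K(o, L) = -51 - 4*o (K(o, L) = 5 + 2*(-2)*(14 + o) = 5 + (-56 - 4*o) = -51 - 4*o)
d = 11167
1/((689 + K(139, -23))/(-25832 + 16939) + d) = 1/((689 + (-51 - 4*139))/(-25832 + 16939) + 11167) = 1/((689 + (-51 - 556))/(-8893) + 11167) = 1/((689 - 607)*(-1/8893) + 11167) = 1/(82*(-1/8893) + 11167) = 1/(-82/8893 + 11167) = 1/(99308049/8893) = 8893/99308049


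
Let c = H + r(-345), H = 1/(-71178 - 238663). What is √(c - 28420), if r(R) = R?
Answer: I*√2761481573817806/309841 ≈ 169.6*I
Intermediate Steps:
H = -1/309841 (H = 1/(-309841) = -1/309841 ≈ -3.2275e-6)
c = -106895146/309841 (c = -1/309841 - 345 = -106895146/309841 ≈ -345.00)
√(c - 28420) = √(-106895146/309841 - 28420) = √(-8912576366/309841) = I*√2761481573817806/309841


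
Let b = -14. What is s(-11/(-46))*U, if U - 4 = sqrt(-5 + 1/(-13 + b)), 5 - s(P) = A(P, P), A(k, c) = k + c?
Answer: 416/23 + 208*I*sqrt(102)/207 ≈ 18.087 + 10.148*I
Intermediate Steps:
A(k, c) = c + k
s(P) = 5 - 2*P (s(P) = 5 - (P + P) = 5 - 2*P)
U = 4 + 2*I*sqrt(102)/9 (U = 4 + sqrt(-5 + 1/(-13 - 14)) = 4 + sqrt(-5 + 1/(-27)) = 4 + sqrt(-5 - 1/27) = 4 + sqrt(-136/27) = 4 + 2*I*sqrt(102)/9 ≈ 4.0 + 2.2443*I)
s(-11/(-46))*U = (5 - (-22)/(-46))*(4 + 2*I*sqrt(102)/9) = (5 - (-22)*(-1)/46)*(4 + 2*I*sqrt(102)/9) = (5 - 2*11/46)*(4 + 2*I*sqrt(102)/9) = (5 - 11/23)*(4 + 2*I*sqrt(102)/9) = 104*(4 + 2*I*sqrt(102)/9)/23 = 416/23 + 208*I*sqrt(102)/207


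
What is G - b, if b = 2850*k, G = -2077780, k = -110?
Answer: -1764280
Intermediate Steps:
b = -313500 (b = 2850*(-110) = -313500)
G - b = -2077780 - 1*(-313500) = -2077780 + 313500 = -1764280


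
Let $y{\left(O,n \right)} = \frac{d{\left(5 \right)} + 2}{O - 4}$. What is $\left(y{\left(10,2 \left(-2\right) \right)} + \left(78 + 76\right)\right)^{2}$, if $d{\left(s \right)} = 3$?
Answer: $\frac{863041}{36} \approx 23973.0$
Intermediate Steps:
$y{\left(O,n \right)} = \frac{5}{-4 + O}$ ($y{\left(O,n \right)} = \frac{3 + 2}{O - 4} = \frac{5}{-4 + O}$)
$\left(y{\left(10,2 \left(-2\right) \right)} + \left(78 + 76\right)\right)^{2} = \left(\frac{5}{-4 + 10} + \left(78 + 76\right)\right)^{2} = \left(\frac{5}{6} + 154\right)^{2} = \left(\frac{929}{6}\right)^{2} = \frac{863041}{36}$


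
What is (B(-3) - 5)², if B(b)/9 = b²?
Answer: 5776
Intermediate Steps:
B(b) = 9*b²
(B(-3) - 5)² = (9*(-3)² - 5)² = (9*9 - 5)² = (81 - 5)² = 76² = 5776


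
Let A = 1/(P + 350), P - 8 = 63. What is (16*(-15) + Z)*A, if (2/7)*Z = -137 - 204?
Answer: -2867/842 ≈ -3.4050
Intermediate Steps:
P = 71 (P = 8 + 63 = 71)
A = 1/421 (A = 1/(71 + 350) = 1/421 ≈ 0.0023753)
Z = -2387/2 (Z = 7*(-137 - 204)/2 = (7/2)*(-341) = -2387/2 ≈ -1193.5)
(16*(-15) + Z)*A = (16*(-15) - 2387/2)*(1/421) = (-240 - 2387/2)*(1/421) = -2867/2*1/421 = -2867/842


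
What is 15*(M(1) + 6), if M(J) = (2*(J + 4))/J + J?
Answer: 255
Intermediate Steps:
M(J) = J + (8 + 2*J)/J (M(J) = (2*(4 + J))/J + J = (8 + 2*J)/J + J = J + (8 + 2*J)/J)
15*(M(1) + 6) = 15*((2 + 1 + 8/1) + 6) = 15*((2 + 1 + 8*1) + 6) = 15*((2 + 1 + 8) + 6) = 15*(11 + 6) = 15*17 = 255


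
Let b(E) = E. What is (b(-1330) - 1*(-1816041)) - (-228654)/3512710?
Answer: 3187276852732/1756355 ≈ 1.8147e+6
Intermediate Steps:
(b(-1330) - 1*(-1816041)) - (-228654)/3512710 = (-1330 - 1*(-1816041)) - (-228654)/3512710 = (-1330 + 1816041) - (-228654)/3512710 = 1814711 - 1*(-114327/1756355) = 1814711 + 114327/1756355 = 3187276852732/1756355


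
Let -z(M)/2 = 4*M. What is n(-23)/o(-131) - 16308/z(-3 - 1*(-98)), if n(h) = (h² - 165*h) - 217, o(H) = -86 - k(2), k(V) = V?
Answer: -210777/8360 ≈ -25.213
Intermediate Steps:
o(H) = -88 (o(H) = -86 - 1*2 = -86 - 2 = -88)
z(M) = -8*M
n(h) = -217 + h² - 165*h
n(-23)/o(-131) - 16308/z(-3 - 1*(-98)) = (-217 + (-23)² - 165*(-23))/(-88) - 16308*(-1/(8*(-3 - 1*(-98)))) = (-217 + 529 + 3795)*(-1/88) - 16308*(-1/(8*(-3 + 98))) = 4107*(-1/88) - 16308/((-8*95)) = -4107/88 - 16308/(-760) = -4107/88 - 16308*(-1/760) = -4107/88 + 4077/190 = -210777/8360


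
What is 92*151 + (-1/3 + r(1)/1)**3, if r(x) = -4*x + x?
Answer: 374084/27 ≈ 13855.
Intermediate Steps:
r(x) = -3*x
92*151 + (-1/3 + r(1)/1)**3 = 92*151 + (-1/3 - 3*1/1)**3 = 13892 + (-1*1/3 - 3*1)**3 = 13892 + (-1/3 - 3)**3 = 13892 + (-10/3)**3 = 13892 - 1000/27 = 374084/27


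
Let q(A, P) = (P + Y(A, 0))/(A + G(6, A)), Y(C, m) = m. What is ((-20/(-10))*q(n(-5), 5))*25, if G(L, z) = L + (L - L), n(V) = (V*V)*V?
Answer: -250/119 ≈ -2.1008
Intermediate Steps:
n(V) = V³ (n(V) = V²*V = V³)
G(L, z) = L (G(L, z) = L + 0 = L)
q(A, P) = P/(6 + A) (q(A, P) = (P + 0)/(A + 6) = P/(6 + A))
((-20/(-10))*q(n(-5), 5))*25 = ((-20/(-10))*(5/(6 + (-5)³)))*25 = ((-20*(-⅒))*(5/(6 - 125)))*25 = (2*(5/(-119)))*25 = (2*(5*(-1/119)))*25 = (2*(-5/119))*25 = -10/119*25 = -250/119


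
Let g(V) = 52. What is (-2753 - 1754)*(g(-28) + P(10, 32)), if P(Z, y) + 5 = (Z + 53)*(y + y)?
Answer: -18384053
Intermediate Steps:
P(Z, y) = -5 + 2*y*(53 + Z) (P(Z, y) = -5 + (Z + 53)*(y + y) = -5 + (53 + Z)*(2*y) = -5 + 2*y*(53 + Z))
(-2753 - 1754)*(g(-28) + P(10, 32)) = (-2753 - 1754)*(52 + (-5 + 106*32 + 2*10*32)) = -4507*(52 + (-5 + 3392 + 640)) = -4507*(52 + 4027) = -4507*4079 = -18384053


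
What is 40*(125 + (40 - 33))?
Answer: 5280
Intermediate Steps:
40*(125 + (40 - 33)) = 40*(125 + 7) = 40*132 = 5280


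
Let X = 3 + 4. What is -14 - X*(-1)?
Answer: -7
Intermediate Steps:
X = 7
-14 - X*(-1) = -14 - 1*7*(-1) = -14 - 7*(-1) = -14 + 7 = -7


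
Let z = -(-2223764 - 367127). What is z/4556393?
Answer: 2590891/4556393 ≈ 0.56863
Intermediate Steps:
z = 2590891 (z = -1*(-2590891) = 2590891)
z/4556393 = 2590891/4556393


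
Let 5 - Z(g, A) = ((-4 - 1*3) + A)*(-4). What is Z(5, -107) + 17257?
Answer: 16806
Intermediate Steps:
Z(g, A) = -23 + 4*A (Z(g, A) = 5 - ((-4 - 1*3) + A)*(-4) = 5 - ((-4 - 3) + A)*(-4) = 5 - (-7 + A)*(-4) = 5 - (28 - 4*A) = 5 + (-28 + 4*A) = -23 + 4*A)
Z(5, -107) + 17257 = (-23 + 4*(-107)) + 17257 = (-23 - 428) + 17257 = -451 + 17257 = 16806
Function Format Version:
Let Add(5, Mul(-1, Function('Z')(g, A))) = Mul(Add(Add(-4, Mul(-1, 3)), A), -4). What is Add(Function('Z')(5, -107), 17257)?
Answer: 16806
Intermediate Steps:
Function('Z')(g, A) = Add(-23, Mul(4, A)) (Function('Z')(g, A) = Add(5, Mul(-1, Mul(Add(Add(-4, Mul(-1, 3)), A), -4))) = Add(5, Mul(-1, Mul(Add(Add(-4, -3), A), -4))) = Add(5, Mul(-1, Mul(Add(-7, A), -4))) = Add(5, Mul(-1, Add(28, Mul(-4, A)))) = Add(5, Add(-28, Mul(4, A))) = Add(-23, Mul(4, A)))
Add(Function('Z')(5, -107), 17257) = Add(Add(-23, Mul(4, -107)), 17257) = Add(Add(-23, -428), 17257) = Add(-451, 17257) = 16806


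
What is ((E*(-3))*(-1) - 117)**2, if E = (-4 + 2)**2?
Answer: 11025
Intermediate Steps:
E = 4 (E = (-2)**2 = 4)
((E*(-3))*(-1) - 117)**2 = ((4*(-3))*(-1) - 117)**2 = (-12*(-1) - 117)**2 = (12 - 117)**2 = (-105)**2 = 11025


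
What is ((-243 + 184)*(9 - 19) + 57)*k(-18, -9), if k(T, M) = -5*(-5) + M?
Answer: 10352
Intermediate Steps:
k(T, M) = 25 + M
((-243 + 184)*(9 - 19) + 57)*k(-18, -9) = ((-243 + 184)*(9 - 19) + 57)*(25 - 9) = (-59*(-10) + 57)*16 = (590 + 57)*16 = 647*16 = 10352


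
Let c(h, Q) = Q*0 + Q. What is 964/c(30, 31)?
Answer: 964/31 ≈ 31.097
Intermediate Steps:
c(h, Q) = Q (c(h, Q) = 0 + Q = Q)
964/c(30, 31) = 964/31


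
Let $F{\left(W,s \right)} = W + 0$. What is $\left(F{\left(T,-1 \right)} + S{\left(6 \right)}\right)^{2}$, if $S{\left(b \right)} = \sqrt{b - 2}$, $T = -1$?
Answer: $1$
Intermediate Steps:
$F{\left(W,s \right)} = W$
$S{\left(b \right)} = \sqrt{-2 + b}$
$\left(F{\left(T,-1 \right)} + S{\left(6 \right)}\right)^{2} = \left(-1 + \sqrt{-2 + 6}\right)^{2} = \left(-1 + \sqrt{4}\right)^{2} = \left(-1 + 2\right)^{2} = 1^{2} = 1$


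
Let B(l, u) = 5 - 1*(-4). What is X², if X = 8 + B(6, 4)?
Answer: 289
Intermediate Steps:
B(l, u) = 9 (B(l, u) = 5 + 4 = 9)
X = 17 (X = 8 + 9 = 17)
X² = 17² = 289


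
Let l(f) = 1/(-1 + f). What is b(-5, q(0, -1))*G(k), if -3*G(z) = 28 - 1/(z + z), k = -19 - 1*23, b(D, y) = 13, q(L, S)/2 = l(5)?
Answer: -30589/252 ≈ -121.38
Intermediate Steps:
q(L, S) = 1/2 (q(L, S) = 2/(-1 + 5) = 2/4 = 2*(1/4) = 1/2)
k = -42 (k = -19 - 23 = -42)
G(z) = -28/3 + 1/(6*z) (G(z) = -(28 - 1/(z + z))/3 = -(28 - 1/(2*z))/3 = -28/3 + 1/(6*z))
b(-5, q(0, -1))*G(k) = 13*((1/6)*(1 - 56*(-42))/(-42)) = 13*((1/6)*(-1/42)*(1 + 2352)) = 13*((1/6)*(-1/42)*2353) = 13*(-2353/252) = -30589/252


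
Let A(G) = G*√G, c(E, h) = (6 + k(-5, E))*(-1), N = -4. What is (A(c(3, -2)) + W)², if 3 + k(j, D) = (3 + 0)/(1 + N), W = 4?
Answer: 8 - 16*I*√2 ≈ 8.0 - 22.627*I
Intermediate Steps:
k(j, D) = -4 (k(j, D) = -3 + (3 + 0)/(1 - 4) = -3 + 3/(-3) = -3 + 3*(-⅓) = -3 - 1 = -4)
c(E, h) = -2 (c(E, h) = (6 - 4)*(-1) = 2*(-1) = -2)
A(G) = G^(3/2)
(A(c(3, -2)) + W)² = ((-2)^(3/2) + 4)² = (-2*I*√2 + 4)² = (4 - 2*I*√2)²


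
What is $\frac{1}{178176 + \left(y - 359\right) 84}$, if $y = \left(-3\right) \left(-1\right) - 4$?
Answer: $\frac{1}{147936} \approx 6.7597 \cdot 10^{-6}$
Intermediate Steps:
$y = -1$ ($y = 3 - 4 = -1$)
$\frac{1}{178176 + \left(y - 359\right) 84} = \frac{1}{178176 + \left(-1 - 359\right) 84} = \frac{1}{178176 - 30240} = \frac{1}{147936}$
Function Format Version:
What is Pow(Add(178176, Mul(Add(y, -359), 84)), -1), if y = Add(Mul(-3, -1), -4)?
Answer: Rational(1, 147936) ≈ 6.7597e-6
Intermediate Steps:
y = -1 (y = Add(3, -4) = -1)
Pow(Add(178176, Mul(Add(y, -359), 84)), -1) = Pow(Add(178176, Mul(Add(-1, -359), 84)), -1) = Pow(Add(178176, Mul(-360, 84)), -1) = Pow(Add(178176, -30240), -1) = Pow(147936, -1) = Rational(1, 147936)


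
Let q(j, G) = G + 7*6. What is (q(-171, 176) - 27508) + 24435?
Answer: -2855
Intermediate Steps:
q(j, G) = 42 + G (q(j, G) = G + 42 = 42 + G)
(q(-171, 176) - 27508) + 24435 = ((42 + 176) - 27508) + 24435 = (218 - 27508) + 24435 = -27290 + 24435 = -2855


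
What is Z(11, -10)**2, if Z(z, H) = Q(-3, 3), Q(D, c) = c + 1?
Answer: 16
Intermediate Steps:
Q(D, c) = 1 + c
Z(z, H) = 4 (Z(z, H) = 1 + 3 = 4)
Z(11, -10)**2 = 4**2 = 16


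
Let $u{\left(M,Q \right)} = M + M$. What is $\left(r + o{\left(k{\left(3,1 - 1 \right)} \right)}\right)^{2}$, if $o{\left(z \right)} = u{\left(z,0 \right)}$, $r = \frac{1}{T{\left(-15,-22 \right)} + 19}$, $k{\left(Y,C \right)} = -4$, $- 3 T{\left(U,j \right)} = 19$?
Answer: $\frac{90601}{1444} \approx 62.743$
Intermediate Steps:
$T{\left(U,j \right)} = - \frac{19}{3}$ ($T{\left(U,j \right)} = \left(- \frac{1}{3}\right) 19 = - \frac{19}{3}$)
$u{\left(M,Q \right)} = 2 M$
$r = \frac{3}{38}$ ($r = \frac{1}{- \frac{19}{3} + 19} = \frac{1}{\frac{38}{3}} = \frac{3}{38} \approx 0.078947$)
$o{\left(z \right)} = 2 z$
$\left(r + o{\left(k{\left(3,1 - 1 \right)} \right)}\right)^{2} = \left(\frac{3}{38} + 2 \left(-4\right)\right)^{2} = \left(\frac{3}{38} - 8\right)^{2} = \left(- \frac{301}{38}\right)^{2} = \frac{90601}{1444}$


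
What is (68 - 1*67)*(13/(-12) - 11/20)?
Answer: -49/30 ≈ -1.6333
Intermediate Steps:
(68 - 1*67)*(13/(-12) - 11/20) = (68 - 67)*(13*(-1/12) - 11*1/20) = 1*(-13/12 - 11/20) = 1*(-49/30) = -49/30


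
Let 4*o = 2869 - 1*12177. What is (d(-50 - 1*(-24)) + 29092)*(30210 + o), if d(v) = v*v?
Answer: 830021144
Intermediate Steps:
d(v) = v²
o = -2327 (o = (2869 - 1*12177)/4 = (2869 - 12177)/4 = (¼)*(-9308) = -2327)
(d(-50 - 1*(-24)) + 29092)*(30210 + o) = ((-50 - 1*(-24))² + 29092)*(30210 - 2327) = ((-50 + 24)² + 29092)*27883 = ((-26)² + 29092)*27883 = (676 + 29092)*27883 = 29768*27883 = 830021144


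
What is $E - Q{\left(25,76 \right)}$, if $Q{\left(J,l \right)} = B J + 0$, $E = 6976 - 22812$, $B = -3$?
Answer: $-15761$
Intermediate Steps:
$E = -15836$
$Q{\left(J,l \right)} = - 3 J$ ($Q{\left(J,l \right)} = - 3 J + 0 = - 3 J$)
$E - Q{\left(25,76 \right)} = -15836 - \left(-3\right) 25 = -15836 - -75 = -15836 + 75 = -15761$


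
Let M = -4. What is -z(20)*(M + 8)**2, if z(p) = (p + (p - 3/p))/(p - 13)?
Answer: -3188/35 ≈ -91.086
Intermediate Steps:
z(p) = (-3/p + 2*p)/(-13 + p)
-z(20)*(M + 8)**2 = -(-3 + 2*20**2)/(20*(-13 + 20))*(-4 + 8)**2 = -(1/20)*(-3 + 2*400)/7*4**2 = -(1/20)*(1/7)*(-3 + 800)*16 = -(1/20)*(1/7)*797*16 = -797*16/140 = -1*3188/35 = -3188/35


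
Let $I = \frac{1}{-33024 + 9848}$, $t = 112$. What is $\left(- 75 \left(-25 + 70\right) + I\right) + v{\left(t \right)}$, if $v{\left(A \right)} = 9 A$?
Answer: $- \frac{54857593}{23176} \approx -2367.0$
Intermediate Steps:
$I = - \frac{1}{23176}$ ($I = \frac{1}{-23176} = - \frac{1}{23176} \approx -4.3148 \cdot 10^{-5}$)
$\left(- 75 \left(-25 + 70\right) + I\right) + v{\left(t \right)} = \left(- 75 \left(-25 + 70\right) - \frac{1}{23176}\right) + 9 \cdot 112 = \left(\left(-75\right) 45 - \frac{1}{23176}\right) + 1008 = \left(-3375 - \frac{1}{23176}\right) + 1008 = - \frac{78219001}{23176} + 1008 = - \frac{54857593}{23176}$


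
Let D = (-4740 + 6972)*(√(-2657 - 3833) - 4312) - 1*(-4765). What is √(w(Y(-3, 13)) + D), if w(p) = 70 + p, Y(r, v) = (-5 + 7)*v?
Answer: √(-9619523 + 2232*I*√6490) ≈ 28.99 + 3101.7*I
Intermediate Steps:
Y(r, v) = 2*v
D = -9619619 + 2232*I*√6490 (D = 2232*(√(-6490) - 4312) + 4765 = 2232*(I*√6490 - 4312) + 4765 = 2232*(-4312 + I*√6490) + 4765 = (-9624384 + 2232*I*√6490) + 4765 = -9619619 + 2232*I*√6490 ≈ -9.6196e+6 + 1.7981e+5*I)
√(w(Y(-3, 13)) + D) = √((70 + 2*13) + (-9619619 + 2232*I*√6490)) = √((70 + 26) + (-9619619 + 2232*I*√6490)) = √(96 + (-9619619 + 2232*I*√6490)) = √(-9619523 + 2232*I*√6490)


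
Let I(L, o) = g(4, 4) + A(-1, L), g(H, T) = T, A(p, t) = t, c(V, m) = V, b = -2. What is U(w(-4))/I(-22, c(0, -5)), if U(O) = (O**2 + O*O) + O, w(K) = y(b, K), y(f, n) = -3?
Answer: -5/6 ≈ -0.83333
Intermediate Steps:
w(K) = -3
U(O) = O + 2*O**2 (U(O) = (O**2 + O**2) + O = 2*O**2 + O = O + 2*O**2)
I(L, o) = 4 + L
U(w(-4))/I(-22, c(0, -5)) = (-3*(1 + 2*(-3)))/(4 - 22) = -3*(1 - 6)/(-18) = -3*(-5)*(-1/18) = 15*(-1/18) = -5/6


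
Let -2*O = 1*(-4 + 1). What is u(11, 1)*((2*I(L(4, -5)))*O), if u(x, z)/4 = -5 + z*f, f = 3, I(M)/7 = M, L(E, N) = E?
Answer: -672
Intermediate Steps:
I(M) = 7*M
O = 3/2 (O = -(-4 + 1)/2 = -(-3)/2 = -½*(-3) = 3/2 ≈ 1.5000)
u(x, z) = -20 + 12*z (u(x, z) = 4*(-5 + z*3) = 4*(-5 + 3*z) = -20 + 12*z)
u(11, 1)*((2*I(L(4, -5)))*O) = (-20 + 12*1)*((2*(7*4))*(3/2)) = (-20 + 12)*((2*28)*(3/2)) = -448*3/2 = -8*84 = -672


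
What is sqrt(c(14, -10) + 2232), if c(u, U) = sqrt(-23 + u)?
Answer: sqrt(2232 + 3*I) ≈ 47.244 + 0.0317*I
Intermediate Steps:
sqrt(c(14, -10) + 2232) = sqrt(sqrt(-23 + 14) + 2232) = sqrt(sqrt(-9) + 2232) = sqrt(3*I + 2232) = sqrt(2232 + 3*I)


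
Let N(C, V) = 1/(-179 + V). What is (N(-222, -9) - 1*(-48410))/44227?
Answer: 9101079/8314676 ≈ 1.0946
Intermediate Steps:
(N(-222, -9) - 1*(-48410))/44227 = (1/(-179 - 9) - 1*(-48410))/44227 = (1/(-188) + 48410)*(1/44227) = (-1/188 + 48410)*(1/44227) = (9101079/188)*(1/44227) = 9101079/8314676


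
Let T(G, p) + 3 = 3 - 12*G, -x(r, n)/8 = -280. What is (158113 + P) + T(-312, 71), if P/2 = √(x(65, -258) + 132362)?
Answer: 161857 + 2*√134602 ≈ 1.6259e+5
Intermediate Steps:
x(r, n) = 2240 (x(r, n) = -8*(-280) = 2240)
T(G, p) = -12*G (T(G, p) = -3 + (3 - 12*G) = -12*G)
P = 2*√134602 (P = 2*√(2240 + 132362) = 2*√134602 ≈ 733.76)
(158113 + P) + T(-312, 71) = (158113 + 2*√134602) - 12*(-312) = (158113 + 2*√134602) + 3744 = 161857 + 2*√134602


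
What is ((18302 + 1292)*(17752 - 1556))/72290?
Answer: 158672212/36145 ≈ 4389.9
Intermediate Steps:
((18302 + 1292)*(17752 - 1556))/72290 = (19594*16196)*(1/72290) = 317344424*(1/72290) = 158672212/36145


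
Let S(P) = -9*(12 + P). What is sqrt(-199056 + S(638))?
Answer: I*sqrt(204906) ≈ 452.67*I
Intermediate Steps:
S(P) = -108 - 9*P
sqrt(-199056 + S(638)) = sqrt(-199056 + (-108 - 9*638)) = sqrt(-199056 + (-108 - 5742)) = sqrt(-199056 - 5850) = sqrt(-204906) = I*sqrt(204906)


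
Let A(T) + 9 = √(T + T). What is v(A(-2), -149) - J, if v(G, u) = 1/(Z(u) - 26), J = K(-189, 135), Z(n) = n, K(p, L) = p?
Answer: 33074/175 ≈ 188.99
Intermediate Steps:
A(T) = -9 + √2*√T (A(T) = -9 + √(T + T) = -9 + √(2*T) = -9 + √2*√T)
J = -189
v(G, u) = 1/(-26 + u) (v(G, u) = 1/(u - 26) = 1/(-26 + u))
v(A(-2), -149) - J = 1/(-26 - 149) - 1*(-189) = 1/(-175) + 189 = -1/175 + 189 = 33074/175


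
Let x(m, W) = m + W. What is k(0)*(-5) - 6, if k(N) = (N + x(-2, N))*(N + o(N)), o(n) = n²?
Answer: -6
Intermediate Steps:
x(m, W) = W + m
k(N) = (-2 + 2*N)*(N + N²) (k(N) = (N + (N - 2))*(N + N²) = (N + (-2 + N))*(N + N²) = (-2 + 2*N)*(N + N²))
k(0)*(-5) - 6 = (2*0*(-1 + 0²))*(-5) - 6 = (2*0*(-1 + 0))*(-5) - 6 = (2*0*(-1))*(-5) - 6 = 0*(-5) - 6 = 0 - 6 = -6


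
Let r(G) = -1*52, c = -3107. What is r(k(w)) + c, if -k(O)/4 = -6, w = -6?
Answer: -3159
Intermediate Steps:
k(O) = 24 (k(O) = -4*(-6) = 24)
r(G) = -52
r(k(w)) + c = -52 - 3107 = -3159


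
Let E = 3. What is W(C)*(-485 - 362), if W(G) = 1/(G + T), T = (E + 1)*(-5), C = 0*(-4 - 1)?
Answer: 847/20 ≈ 42.350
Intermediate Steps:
C = 0 (C = 0*(-5) = 0)
T = -20 (T = (3 + 1)*(-5) = 4*(-5) = -20)
W(G) = 1/(-20 + G) (W(G) = 1/(G - 20) = 1/(-20 + G))
W(C)*(-485 - 362) = (-485 - 362)/(-20 + 0) = -847/(-20) = -1/20*(-847) = 847/20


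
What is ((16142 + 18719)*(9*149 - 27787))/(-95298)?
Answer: 65852429/6807 ≈ 9674.2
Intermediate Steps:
((16142 + 18719)*(9*149 - 27787))/(-95298) = (34861*(1341 - 27787))*(-1/95298) = (34861*(-26446))*(-1/95298) = -921934006*(-1/95298) = 65852429/6807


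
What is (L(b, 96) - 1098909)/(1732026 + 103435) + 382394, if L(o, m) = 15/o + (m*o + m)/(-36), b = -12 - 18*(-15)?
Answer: 181081988900873/473548938 ≈ 3.8239e+5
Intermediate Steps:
b = 258 (b = -12 + 270 = 258)
L(o, m) = 15/o - m/36 - m*o/36 (L(o, m) = 15/o + (m + m*o)*(-1/36) = 15/o + (-m/36 - m*o/36) = 15/o - m/36 - m*o/36)
(L(b, 96) - 1098909)/(1732026 + 103435) + 382394 = ((1/36)*(540 - 1*96*258*(1 + 258))/258 - 1098909)/(1732026 + 103435) + 382394 = ((1/36)*(1/258)*(540 - 1*96*258*259) - 1098909)/1835461 + 382394 = ((1/36)*(1/258)*(540 - 6414912) - 1098909)*(1/1835461) + 382394 = ((1/36)*(1/258)*(-6414372) - 1098909)*(1/1835461) + 382394 = (-178177/258 - 1098909)*(1/1835461) + 382394 = -283696699/258*1/1835461 + 382394 = -283696699/473548938 + 382394 = 181081988900873/473548938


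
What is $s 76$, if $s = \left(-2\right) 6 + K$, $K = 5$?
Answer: $-532$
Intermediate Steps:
$s = -7$ ($s = \left(-2\right) 6 + 5 = -12 + 5 = -7$)
$s 76 = \left(-7\right) 76 = -532$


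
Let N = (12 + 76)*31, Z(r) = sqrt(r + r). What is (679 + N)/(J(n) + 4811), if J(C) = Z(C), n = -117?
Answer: 16391077/23145955 - 10221*I*sqrt(26)/23145955 ≈ 0.70816 - 0.0022517*I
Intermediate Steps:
Z(r) = sqrt(2)*sqrt(r) (Z(r) = sqrt(2*r) = sqrt(2)*sqrt(r))
J(C) = sqrt(2)*sqrt(C)
N = 2728 (N = 88*31 = 2728)
(679 + N)/(J(n) + 4811) = (679 + 2728)/(sqrt(2)*sqrt(-117) + 4811) = 3407/(sqrt(2)*(3*I*sqrt(13)) + 4811) = 3407/(3*I*sqrt(26) + 4811) = 3407/(4811 + 3*I*sqrt(26))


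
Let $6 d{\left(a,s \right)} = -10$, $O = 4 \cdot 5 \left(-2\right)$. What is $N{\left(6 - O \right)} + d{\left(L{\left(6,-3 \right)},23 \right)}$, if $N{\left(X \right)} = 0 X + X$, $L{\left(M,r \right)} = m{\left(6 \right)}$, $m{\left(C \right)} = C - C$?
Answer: $\frac{133}{3} \approx 44.333$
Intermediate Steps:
$m{\left(C \right)} = 0$
$O = -40$ ($O = 20 \left(-2\right) = -40$)
$L{\left(M,r \right)} = 0$
$d{\left(a,s \right)} = - \frac{5}{3}$ ($d{\left(a,s \right)} = \frac{1}{6} \left(-10\right) = - \frac{5}{3}$)
$N{\left(X \right)} = X$ ($N{\left(X \right)} = 0 + X = X$)
$N{\left(6 - O \right)} + d{\left(L{\left(6,-3 \right)},23 \right)} = \left(6 - -40\right) - \frac{5}{3} = \left(6 + 40\right) - \frac{5}{3} = 46 - \frac{5}{3} = \frac{133}{3}$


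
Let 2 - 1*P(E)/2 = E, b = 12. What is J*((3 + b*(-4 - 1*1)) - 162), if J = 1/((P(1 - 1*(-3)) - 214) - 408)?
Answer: 219/626 ≈ 0.34984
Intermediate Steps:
P(E) = 4 - 2*E
J = -1/626 (J = 1/(((4 - 2*(1 - 1*(-3))) - 214) - 408) = 1/(((4 - 2*(1 + 3)) - 214) - 408) = 1/(((4 - 2*4) - 214) - 408) = 1/(((4 - 8) - 214) - 408) = 1/((-4 - 214) - 408) = 1/(-218 - 408) = 1/(-626) = -1/626 ≈ -0.0015974)
J*((3 + b*(-4 - 1*1)) - 162) = -((3 + 12*(-4 - 1*1)) - 162)/626 = -((3 + 12*(-4 - 1)) - 162)/626 = -((3 + 12*(-5)) - 162)/626 = -((3 - 60) - 162)/626 = -(-57 - 162)/626 = -1/626*(-219) = 219/626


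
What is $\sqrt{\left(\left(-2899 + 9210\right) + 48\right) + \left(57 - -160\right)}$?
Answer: $4 \sqrt{411} \approx 81.093$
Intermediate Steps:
$\sqrt{\left(\left(-2899 + 9210\right) + 48\right) + \left(57 - -160\right)} = \sqrt{\left(6311 + 48\right) + \left(57 + 160\right)} = \sqrt{6359 + 217} = \sqrt{6576} = 4 \sqrt{411}$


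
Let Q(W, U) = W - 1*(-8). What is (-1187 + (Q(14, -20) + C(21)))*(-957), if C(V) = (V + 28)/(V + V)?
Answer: 2227577/2 ≈ 1.1138e+6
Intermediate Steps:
Q(W, U) = 8 + W (Q(W, U) = W + 8 = 8 + W)
C(V) = (28 + V)/(2*V) (C(V) = (28 + V)/((2*V)) = (28 + V)*(1/(2*V)) = (28 + V)/(2*V))
(-1187 + (Q(14, -20) + C(21)))*(-957) = (-1187 + ((8 + 14) + (1/2)*(28 + 21)/21))*(-957) = (-1187 + (22 + (1/2)*(1/21)*49))*(-957) = (-1187 + (22 + 7/6))*(-957) = (-1187 + 139/6)*(-957) = -6983/6*(-957) = 2227577/2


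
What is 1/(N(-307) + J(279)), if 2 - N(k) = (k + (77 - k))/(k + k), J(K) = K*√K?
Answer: -89030/909717925491 + 11686876*√31/303239308497 ≈ 0.00021448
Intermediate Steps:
J(K) = K^(3/2)
N(k) = 2 - 77/(2*k) (N(k) = 2 - (k + (77 - k))/(k + k) = 2 - 77/(2*k))
1/(N(-307) + J(279)) = 1/((2 - 77/2/(-307)) + 279^(3/2)) = 1/((2 - 77/2*(-1/307)) + 837*√31) = 1/((2 + 77/614) + 837*√31) = 1/(1305/614 + 837*√31)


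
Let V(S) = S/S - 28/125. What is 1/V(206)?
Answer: 125/97 ≈ 1.2887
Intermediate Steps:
V(S) = 97/125 (V(S) = 1 - 28*1/125 = 1 - 28/125 = 97/125)
1/V(206) = 1/(97/125) = 125/97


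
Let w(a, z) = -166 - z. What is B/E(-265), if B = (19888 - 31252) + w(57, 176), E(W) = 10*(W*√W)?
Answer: -5853*I*√265/351125 ≈ -0.27136*I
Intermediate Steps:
E(W) = 10*W^(3/2)
B = -11706 (B = (19888 - 31252) + (-166 - 1*176) = -11364 + (-166 - 176) = -11364 - 342 = -11706)
B/E(-265) = -11706*I*√265/702250 = -5853*I*√265/351125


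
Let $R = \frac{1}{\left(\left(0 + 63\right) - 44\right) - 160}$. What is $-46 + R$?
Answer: $- \frac{6487}{141} \approx -46.007$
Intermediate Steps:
$R = - \frac{1}{141}$ ($R = \frac{1}{\left(63 - 44\right) - 160} = \frac{1}{19 - 160} = \frac{1}{-141} = - \frac{1}{141} \approx -0.0070922$)
$-46 + R = -46 - \frac{1}{141} = - \frac{6487}{141}$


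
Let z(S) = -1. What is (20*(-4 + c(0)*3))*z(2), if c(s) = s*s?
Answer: 80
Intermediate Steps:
c(s) = s**2
(20*(-4 + c(0)*3))*z(2) = (20*(-4 + 0**2*3))*(-1) = (20*(-4 + 0*3))*(-1) = (20*(-4 + 0))*(-1) = (20*(-4))*(-1) = -80*(-1) = 80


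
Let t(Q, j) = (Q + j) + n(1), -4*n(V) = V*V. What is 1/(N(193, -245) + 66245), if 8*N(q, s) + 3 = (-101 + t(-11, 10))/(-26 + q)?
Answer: 5344/354010867 ≈ 1.5096e-5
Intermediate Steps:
n(V) = -V²/4 (n(V) = -V*V/4 = -V²/4)
t(Q, j) = -¼ + Q + j (t(Q, j) = (Q + j) - ¼*1² = (Q + j) - ¼*1 = (Q + j) - ¼ = -¼ + Q + j)
N(q, s) = -3/8 - 409/(32*(-26 + q)) (N(q, s) = -3/8 + ((-101 + (-¼ - 11 + 10))/(-26 + q))/8 = -3/8 + ((-101 - 5/4)/(-26 + q))/8 = -3/8 + (-409/(4*(-26 + q)))/8 = -3/8 - 409/(32*(-26 + q)))
1/(N(193, -245) + 66245) = 1/((-97 - 12*193)/(32*(-26 + 193)) + 66245) = 1/((1/32)*(-97 - 2316)/167 + 66245) = 1/((1/32)*(1/167)*(-2413) + 66245) = 1/(-2413/5344 + 66245) = 1/(354010867/5344) = 5344/354010867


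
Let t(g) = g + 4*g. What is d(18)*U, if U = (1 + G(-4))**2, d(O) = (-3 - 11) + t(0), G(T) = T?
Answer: -126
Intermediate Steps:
t(g) = 5*g
d(O) = -14 (d(O) = (-3 - 11) + 5*0 = -14 + 0 = -14)
U = 9 (U = (1 - 4)**2 = (-3)**2 = 9)
d(18)*U = -14*9 = -126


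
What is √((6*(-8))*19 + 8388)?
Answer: 2*√1869 ≈ 86.464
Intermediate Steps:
√((6*(-8))*19 + 8388) = √(-48*19 + 8388) = √(-912 + 8388) = √7476 = 2*√1869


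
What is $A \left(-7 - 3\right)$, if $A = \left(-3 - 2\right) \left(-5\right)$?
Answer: $-250$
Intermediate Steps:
$A = 25$ ($A = \left(-5\right) \left(-5\right) = 25$)
$A \left(-7 - 3\right) = 25 \left(-7 - 3\right) = 25 \left(-10\right) = -250$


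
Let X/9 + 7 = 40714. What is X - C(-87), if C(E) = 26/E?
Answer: 31873607/87 ≈ 3.6636e+5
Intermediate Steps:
X = 366363 (X = -63 + 9*40714 = -63 + 366426 = 366363)
X - C(-87) = 366363 - 26/(-87) = 366363 - 26*(-1)/87 = 366363 - 1*(-26/87) = 366363 + 26/87 = 31873607/87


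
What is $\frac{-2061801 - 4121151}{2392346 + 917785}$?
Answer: $- \frac{2060984}{1103377} \approx -1.8679$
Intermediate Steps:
$\frac{-2061801 - 4121151}{2392346 + 917785} = - \frac{6182952}{3310131} = \left(-6182952\right) \frac{1}{3310131} = - \frac{2060984}{1103377}$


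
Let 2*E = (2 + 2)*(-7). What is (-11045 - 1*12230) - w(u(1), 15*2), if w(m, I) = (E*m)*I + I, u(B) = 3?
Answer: -22045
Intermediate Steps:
E = -14 (E = ((2 + 2)*(-7))/2 = (4*(-7))/2 = (1/2)*(-28) = -14)
w(m, I) = I - 14*I*m (w(m, I) = (-14*m)*I + I = -14*I*m + I = I - 14*I*m)
(-11045 - 1*12230) - w(u(1), 15*2) = (-11045 - 1*12230) - 15*2*(1 - 14*3) = (-11045 - 12230) - 30*(1 - 42) = -23275 - 30*(-41) = -23275 - 1*(-1230) = -23275 + 1230 = -22045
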